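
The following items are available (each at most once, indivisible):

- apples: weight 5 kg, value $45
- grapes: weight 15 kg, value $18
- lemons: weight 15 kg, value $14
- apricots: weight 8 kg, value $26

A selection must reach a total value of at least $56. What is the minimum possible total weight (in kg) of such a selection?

Subsets with value ≥ 56, sorted by total weight:
- apples+apricots: weight 13, value 71
- apples+grapes: weight 20, value 63
Minimum weight: 13 kg.

13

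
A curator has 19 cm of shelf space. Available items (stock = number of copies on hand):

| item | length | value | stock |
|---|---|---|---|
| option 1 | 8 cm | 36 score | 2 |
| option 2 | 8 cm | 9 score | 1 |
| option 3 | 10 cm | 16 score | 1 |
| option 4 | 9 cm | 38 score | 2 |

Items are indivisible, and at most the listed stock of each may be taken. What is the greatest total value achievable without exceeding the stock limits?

76 score

Top feasible selections:
- 2×option 4: length 18, value 76
- 1×option 1 + 1×option 4: length 17, value 74
- 2×option 1: length 16, value 72
- 1×option 3 + 1×option 4: length 19, value 54
Best: 76 score.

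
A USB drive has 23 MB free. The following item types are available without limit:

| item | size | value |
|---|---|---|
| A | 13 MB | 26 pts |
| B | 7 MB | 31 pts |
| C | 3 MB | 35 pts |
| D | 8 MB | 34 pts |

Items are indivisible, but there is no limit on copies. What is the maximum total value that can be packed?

245 pts

Best value-per-unit is C at 35/3, and filling with it alone uses size 7×3=21. No mix of the others beats 7×35 = 245.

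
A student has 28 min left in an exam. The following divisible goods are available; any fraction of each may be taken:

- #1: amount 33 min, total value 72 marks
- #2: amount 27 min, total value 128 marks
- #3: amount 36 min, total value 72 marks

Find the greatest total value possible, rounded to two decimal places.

130.18

Take in order of value per unit:
- #2 (128/27 per unit): all 27 → value 128, running total 128.00
- #1 (72/33 per unit): 1 of 33 → value 1×72/33 = 2.1818, running total 130.18
Total 130.18.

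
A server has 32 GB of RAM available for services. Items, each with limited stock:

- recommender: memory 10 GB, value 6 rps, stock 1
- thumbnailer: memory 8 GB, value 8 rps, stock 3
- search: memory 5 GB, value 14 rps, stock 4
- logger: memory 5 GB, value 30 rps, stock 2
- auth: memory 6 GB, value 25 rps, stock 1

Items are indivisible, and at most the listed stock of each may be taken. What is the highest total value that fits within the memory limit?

Best selections within memory 32 and stock limits:
- 3×search + 2×logger + 1×auth: memory 31, value 127
- 4×search + 2×logger: memory 30, value 116
Best: 127 rps.

127 rps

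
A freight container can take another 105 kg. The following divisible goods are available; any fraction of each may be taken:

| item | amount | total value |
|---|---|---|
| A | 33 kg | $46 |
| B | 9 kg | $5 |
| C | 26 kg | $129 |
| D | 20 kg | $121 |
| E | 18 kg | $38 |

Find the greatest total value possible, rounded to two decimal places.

338.44

Take in order of value per unit:
- D (121/20 per unit): all 20 → value 121, running total 121.00
- C (129/26 per unit): all 26 → value 129, running total 250.00
- E (38/18 per unit): all 18 → value 38, running total 288.00
- A (46/33 per unit): all 33 → value 46, running total 334.00
- B (5/9 per unit): 8 of 9 → value 8×5/9 = 4.4444, running total 338.44
Total 338.44.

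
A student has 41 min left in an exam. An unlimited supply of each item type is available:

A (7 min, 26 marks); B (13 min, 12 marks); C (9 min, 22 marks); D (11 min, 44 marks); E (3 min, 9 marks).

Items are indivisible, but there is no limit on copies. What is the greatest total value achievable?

Best value-per-unit is D at 44/11; filling with it alone gives 3×44 = 132.
Optimal mix: 1×A + 3×D → time 40, value 158.

158 marks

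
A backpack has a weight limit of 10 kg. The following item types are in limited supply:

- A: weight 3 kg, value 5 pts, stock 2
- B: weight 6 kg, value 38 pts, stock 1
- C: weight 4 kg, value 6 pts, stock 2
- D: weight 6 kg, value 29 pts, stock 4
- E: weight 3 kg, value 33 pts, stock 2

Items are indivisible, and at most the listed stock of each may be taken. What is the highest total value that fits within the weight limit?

72 pts

Top feasible selections:
- 1×C + 2×E: weight 10, value 72
- 1×B + 1×E: weight 9, value 71
- 1×A + 2×E: weight 9, value 71
Best: 72 pts.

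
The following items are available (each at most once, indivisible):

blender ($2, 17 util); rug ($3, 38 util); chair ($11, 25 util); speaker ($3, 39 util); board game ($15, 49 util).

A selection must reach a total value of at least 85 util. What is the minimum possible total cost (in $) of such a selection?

8

Subsets with value ≥ 85, sorted by total cost:
- blender+rug+speaker: cost 8, value 94
- rug+chair+speaker: cost 17, value 102
Minimum cost: 8 $.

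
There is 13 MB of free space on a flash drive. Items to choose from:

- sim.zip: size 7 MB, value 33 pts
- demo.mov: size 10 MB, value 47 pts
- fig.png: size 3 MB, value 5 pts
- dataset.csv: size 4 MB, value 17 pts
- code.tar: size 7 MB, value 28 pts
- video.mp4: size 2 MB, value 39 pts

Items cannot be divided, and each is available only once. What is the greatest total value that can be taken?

Check high-value combinations within 13 MB:
- sim.zip+dataset.csv+video.mp4: size 7+4+2=13, value 33+17+39=89
- demo.mov+video.mp4: size 10+2=12, value 47+39=86
- dataset.csv+code.tar+video.mp4: size 4+7+2=13, value 17+28+39=84
- sim.zip+fig.png+video.mp4: size 7+3+2=12, value 33+5+39=77
- sim.zip+video.mp4: size 7+2=9, value 33+39=72
Best: 89 pts.

89 pts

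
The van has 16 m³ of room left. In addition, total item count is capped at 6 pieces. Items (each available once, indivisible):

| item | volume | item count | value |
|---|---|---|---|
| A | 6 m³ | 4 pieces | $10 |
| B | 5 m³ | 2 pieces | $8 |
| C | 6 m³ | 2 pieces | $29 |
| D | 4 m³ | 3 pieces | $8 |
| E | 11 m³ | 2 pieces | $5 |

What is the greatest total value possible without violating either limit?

$39

Feasible sets respecting both limits:
- A+C: volume 12, item count 6, value 39
- B+C: volume 11, item count 4, value 37
- C+D: volume 10, item count 5, value 37
- C: volume 6, item count 2, value 29
Best: $39.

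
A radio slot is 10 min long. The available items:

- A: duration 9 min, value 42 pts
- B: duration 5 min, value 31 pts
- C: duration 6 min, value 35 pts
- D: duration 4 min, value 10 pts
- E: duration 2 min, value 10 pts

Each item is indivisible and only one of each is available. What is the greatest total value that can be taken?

Check high-value combinations within 10 min:
- C+E: duration 6+2=8, value 35+10=45
- C+D: duration 6+4=10, value 35+10=45
- A: duration 9, value 42
- B+E: duration 5+2=7, value 31+10=41
- B+D: duration 5+4=9, value 31+10=41
Best: 45 pts.

45 pts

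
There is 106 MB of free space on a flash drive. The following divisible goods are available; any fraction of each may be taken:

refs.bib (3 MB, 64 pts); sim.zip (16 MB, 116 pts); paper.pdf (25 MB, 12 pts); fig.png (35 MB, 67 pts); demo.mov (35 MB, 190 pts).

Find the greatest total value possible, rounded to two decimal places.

Take in order of value per unit:
- refs.bib (64/3 per unit): all 3 → value 64, running total 64.00
- sim.zip (116/16 per unit): all 16 → value 116, running total 180.00
- demo.mov (190/35 per unit): all 35 → value 190, running total 370.00
- fig.png (67/35 per unit): all 35 → value 67, running total 437.00
- paper.pdf (12/25 per unit): 17 of 25 → value 17×12/25 = 8.1600, running total 445.16
Total 445.16.

445.16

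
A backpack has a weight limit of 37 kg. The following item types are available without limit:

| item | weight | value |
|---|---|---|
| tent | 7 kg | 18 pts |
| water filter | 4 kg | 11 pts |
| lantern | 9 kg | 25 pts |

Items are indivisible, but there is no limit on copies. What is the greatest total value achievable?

102 pts

Best value-per-unit is lantern at 25/9; filling with it alone gives 4×25 = 100.
Optimal mix: 7×water filter + 1×lantern → weight 37, value 102.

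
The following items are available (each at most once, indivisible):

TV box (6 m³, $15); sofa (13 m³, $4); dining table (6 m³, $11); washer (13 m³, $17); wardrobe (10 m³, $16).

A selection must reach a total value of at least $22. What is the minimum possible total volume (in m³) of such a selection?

Subsets with value ≥ 22, sorted by total volume:
- TV box+dining table: volume 12, value 26
- TV box+wardrobe: volume 16, value 31
- dining table+wardrobe: volume 16, value 27
Minimum volume: 12 m³.

12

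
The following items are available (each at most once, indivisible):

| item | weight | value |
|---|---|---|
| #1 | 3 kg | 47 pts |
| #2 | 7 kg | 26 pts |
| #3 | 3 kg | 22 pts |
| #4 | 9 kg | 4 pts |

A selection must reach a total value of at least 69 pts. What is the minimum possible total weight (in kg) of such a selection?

6

Subsets with value ≥ 69, sorted by total weight:
- #1+#3: weight 6, value 69
- #1+#2: weight 10, value 73
- #1+#2+#3: weight 13, value 95
- #1+#3+#4: weight 15, value 73
Minimum weight: 6 kg.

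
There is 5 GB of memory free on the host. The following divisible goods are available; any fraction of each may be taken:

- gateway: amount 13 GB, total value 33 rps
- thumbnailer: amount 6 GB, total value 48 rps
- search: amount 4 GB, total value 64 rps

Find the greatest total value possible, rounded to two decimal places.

72.00

Take in order of value per unit:
- search (64/4 per unit): all 4 → value 64, running total 64.00
- thumbnailer (48/6 per unit): 1 of 6 → value 1×48/6 = 8.0000, running total 72.00
Total 72.00.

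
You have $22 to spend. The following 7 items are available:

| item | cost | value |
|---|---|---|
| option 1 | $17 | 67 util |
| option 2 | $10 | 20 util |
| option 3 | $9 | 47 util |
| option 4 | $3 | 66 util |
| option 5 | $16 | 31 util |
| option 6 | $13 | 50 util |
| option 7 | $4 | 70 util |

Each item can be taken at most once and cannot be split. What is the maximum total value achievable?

186 util

This is a 0/1 knapsack; check combinations near the capacity.
- option 4+option 6+option 7: cost 3+13+4=20, value 66+50+70=186
- option 3+option 4+option 7: cost 9+3+4=16, value 47+66+70=183
- option 2+option 4+option 7: cost 10+3+4=17, value 20+66+70=156
- option 1+option 7: cost 17+4=21, value 67+70=137
Best: 186 util.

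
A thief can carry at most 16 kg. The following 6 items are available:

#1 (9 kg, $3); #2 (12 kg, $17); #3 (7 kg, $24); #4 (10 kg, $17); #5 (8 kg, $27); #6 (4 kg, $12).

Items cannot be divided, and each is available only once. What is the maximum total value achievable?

Check high-value combinations within 16 kg:
- #3+#5: weight 7+8=15, value 24+27=51
- #5+#6: weight 8+4=12, value 27+12=39
- #3+#6: weight 7+4=11, value 24+12=36
Best: $51.

$51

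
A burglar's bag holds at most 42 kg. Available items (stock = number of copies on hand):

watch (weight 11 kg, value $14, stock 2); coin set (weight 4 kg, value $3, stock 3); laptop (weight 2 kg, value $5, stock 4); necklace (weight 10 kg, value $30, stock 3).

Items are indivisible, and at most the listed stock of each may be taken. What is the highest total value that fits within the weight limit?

Best selections within weight 42 and stock limits:
- 1×coin set + 4×laptop + 3×necklace: weight 42, value 113
- 4×laptop + 3×necklace: weight 38, value 110
- 1×coin set + 3×laptop + 3×necklace: weight 40, value 108
Best: $113.

$113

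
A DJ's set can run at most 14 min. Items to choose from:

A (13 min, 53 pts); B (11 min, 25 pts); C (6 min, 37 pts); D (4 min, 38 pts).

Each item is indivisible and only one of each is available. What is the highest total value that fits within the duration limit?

75 pts

Check high-value combinations within 14 min:
- C+D: duration 6+4=10, value 37+38=75
- A: duration 13, value 53
- D: duration 4, value 38
- C: duration 6, value 37
- B: duration 11, value 25
Best: 75 pts.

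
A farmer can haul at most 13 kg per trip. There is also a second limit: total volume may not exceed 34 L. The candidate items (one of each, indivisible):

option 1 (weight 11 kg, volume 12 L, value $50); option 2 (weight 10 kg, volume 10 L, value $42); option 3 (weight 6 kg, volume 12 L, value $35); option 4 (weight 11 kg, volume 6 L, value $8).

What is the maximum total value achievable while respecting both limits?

Feasible sets respecting both limits:
- option 1: weight 11, volume 12, value 50
- option 2: weight 10, volume 10, value 42
- option 3: weight 6, volume 12, value 35
Best: $50.

$50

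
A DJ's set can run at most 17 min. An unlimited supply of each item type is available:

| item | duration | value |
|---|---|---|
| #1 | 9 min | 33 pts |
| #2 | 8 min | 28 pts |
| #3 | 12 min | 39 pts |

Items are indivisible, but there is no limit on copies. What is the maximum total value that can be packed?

Best value-per-unit is #1 at 33/9; filling with it alone gives 1×33 = 33.
Optimal mix: 1×#1 + 1×#2 → duration 17, value 61.

61 pts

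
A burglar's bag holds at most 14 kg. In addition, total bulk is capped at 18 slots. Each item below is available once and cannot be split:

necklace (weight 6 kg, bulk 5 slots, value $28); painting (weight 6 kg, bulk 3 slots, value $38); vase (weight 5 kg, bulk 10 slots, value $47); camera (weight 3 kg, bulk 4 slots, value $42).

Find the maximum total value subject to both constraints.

Feasible sets respecting both limits:
- painting+vase+camera: weight 14, bulk 17, value 127
- vase+camera: weight 8, bulk 14, value 89
- painting+vase: weight 11, bulk 13, value 85
Best: $127.

$127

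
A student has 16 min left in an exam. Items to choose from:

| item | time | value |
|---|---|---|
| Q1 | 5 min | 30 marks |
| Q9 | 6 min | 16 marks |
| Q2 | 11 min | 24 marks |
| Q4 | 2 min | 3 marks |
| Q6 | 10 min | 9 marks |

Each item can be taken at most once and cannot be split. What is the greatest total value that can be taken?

Check high-value combinations within 16 min:
- Q1+Q2: time 5+11=16, value 30+24=54
- Q1+Q9+Q4: time 5+6+2=13, value 30+16+3=49
- Q1+Q9: time 5+6=11, value 30+16=46
Best: 54 marks.

54 marks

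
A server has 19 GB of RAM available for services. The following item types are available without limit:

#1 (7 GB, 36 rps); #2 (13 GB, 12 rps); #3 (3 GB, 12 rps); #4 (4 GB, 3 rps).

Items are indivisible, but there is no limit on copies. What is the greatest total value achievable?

Best value-per-unit is #1 at 36/7; filling with it alone gives 2×36 = 72.
Optimal mix: 2×#1 + 1×#3 → memory 17, value 84.

84 rps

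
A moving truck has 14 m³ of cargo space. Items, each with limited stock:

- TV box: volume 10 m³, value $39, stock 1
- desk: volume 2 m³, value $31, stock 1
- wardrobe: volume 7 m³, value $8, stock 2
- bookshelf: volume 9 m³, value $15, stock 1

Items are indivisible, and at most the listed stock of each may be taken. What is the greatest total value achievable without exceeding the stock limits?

$70

Top feasible selections:
- 1×TV box + 1×desk: volume 12, value 70
- 1×desk + 1×bookshelf: volume 11, value 46
- 1×desk + 1×wardrobe: volume 9, value 39
- 1×TV box: volume 10, value 39
Best: $70.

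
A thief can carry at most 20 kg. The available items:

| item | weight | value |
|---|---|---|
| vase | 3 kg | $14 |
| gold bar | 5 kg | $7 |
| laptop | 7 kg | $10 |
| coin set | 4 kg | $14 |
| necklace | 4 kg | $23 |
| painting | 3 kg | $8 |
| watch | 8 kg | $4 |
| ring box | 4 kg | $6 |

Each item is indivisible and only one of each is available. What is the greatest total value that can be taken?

$66

This is a 0/1 knapsack; check combinations near the capacity.
- vase+gold bar+coin set+necklace+painting: weight 3+5+4+4+3=19, value 14+7+14+23+8=66
- vase+coin set+necklace+painting+ring box: weight 3+4+4+3+4=18, value 14+14+23+8+6=65
- vase+gold bar+coin set+necklace+ring box: weight 3+5+4+4+4=20, value 14+7+14+23+6=64
- vase+laptop+coin set+necklace: weight 3+7+4+4=18, value 14+10+14+23=61
- vase+coin set+necklace+painting: weight 3+4+4+3=14, value 14+14+23+8=59
Best: $66.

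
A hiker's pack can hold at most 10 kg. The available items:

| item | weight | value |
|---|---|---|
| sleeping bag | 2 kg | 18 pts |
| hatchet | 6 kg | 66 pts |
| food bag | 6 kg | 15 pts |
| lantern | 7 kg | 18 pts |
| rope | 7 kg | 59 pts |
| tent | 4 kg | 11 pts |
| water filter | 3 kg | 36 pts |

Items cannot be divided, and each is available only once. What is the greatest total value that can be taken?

102 pts

Check high-value combinations within 10 kg:
- hatchet+water filter: weight 6+3=9, value 66+36=102
- rope+water filter: weight 7+3=10, value 59+36=95
- sleeping bag+hatchet: weight 2+6=8, value 18+66=84
Best: 102 pts.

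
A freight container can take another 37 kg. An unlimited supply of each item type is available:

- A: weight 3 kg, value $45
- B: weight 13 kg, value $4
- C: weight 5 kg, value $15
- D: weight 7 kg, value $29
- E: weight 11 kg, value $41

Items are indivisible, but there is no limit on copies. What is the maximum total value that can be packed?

$540

Best value-per-unit is A at 45/3, and filling with it alone uses weight 12×3=36. No mix of the others beats 12×45 = 540.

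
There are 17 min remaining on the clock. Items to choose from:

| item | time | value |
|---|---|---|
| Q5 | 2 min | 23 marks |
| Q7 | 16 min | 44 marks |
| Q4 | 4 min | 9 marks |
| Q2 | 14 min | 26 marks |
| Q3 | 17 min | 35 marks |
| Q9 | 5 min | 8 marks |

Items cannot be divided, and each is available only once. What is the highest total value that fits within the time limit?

49 marks

Check high-value combinations within 17 min:
- Q5+Q2: time 2+14=16, value 23+26=49
- Q7: time 16, value 44
- Q5+Q4+Q9: time 2+4+5=11, value 23+9+8=40
- Q3: time 17, value 35
Best: 49 marks.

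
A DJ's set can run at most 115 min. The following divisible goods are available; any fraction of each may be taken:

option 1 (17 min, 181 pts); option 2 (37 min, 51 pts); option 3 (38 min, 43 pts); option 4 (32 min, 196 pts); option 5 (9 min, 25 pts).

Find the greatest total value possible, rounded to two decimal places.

Take in order of value per unit:
- option 1 (181/17 per unit): all 17 → value 181, running total 181.00
- option 4 (196/32 per unit): all 32 → value 196, running total 377.00
- option 5 (25/9 per unit): all 9 → value 25, running total 402.00
- option 2 (51/37 per unit): all 37 → value 51, running total 453.00
- option 3 (43/38 per unit): 20 of 38 → value 20×43/38 = 22.6316, running total 475.63
Total 475.63.

475.63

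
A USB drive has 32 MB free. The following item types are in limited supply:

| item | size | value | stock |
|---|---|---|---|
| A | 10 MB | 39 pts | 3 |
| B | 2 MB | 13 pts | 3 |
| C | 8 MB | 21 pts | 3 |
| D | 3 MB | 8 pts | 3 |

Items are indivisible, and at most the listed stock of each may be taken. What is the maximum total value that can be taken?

Best selections within size 32 and stock limits:
- 2×A + 3×B + 2×D: size 32, value 133
- 3×A + 1×B: size 32, value 130
Best: 133 pts.

133 pts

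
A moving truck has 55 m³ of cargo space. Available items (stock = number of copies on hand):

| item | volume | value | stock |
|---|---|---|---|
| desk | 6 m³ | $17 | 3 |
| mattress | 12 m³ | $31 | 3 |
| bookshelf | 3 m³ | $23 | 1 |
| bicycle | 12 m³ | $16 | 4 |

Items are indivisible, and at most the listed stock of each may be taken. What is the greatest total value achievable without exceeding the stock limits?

$150

Top feasible selections:
- 2×desk + 3×mattress + 1×bookshelf: volume 51, value 150
- 3×desk + 3×mattress: volume 54, value 144
- 3×desk + 2×mattress + 1×bookshelf: volume 45, value 136
- 2×desk + 2×mattress + 1×bookshelf + 1×bicycle: volume 51, value 135
Best: $150.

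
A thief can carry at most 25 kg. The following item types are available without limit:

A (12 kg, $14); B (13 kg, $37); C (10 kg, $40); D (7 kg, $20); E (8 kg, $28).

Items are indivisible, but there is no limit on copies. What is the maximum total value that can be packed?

$88

Best value-per-unit is C at 40/10; filling with it alone gives 2×40 = 80.
Optimal mix: 1×C + 1×D + 1×E → weight 25, value 88.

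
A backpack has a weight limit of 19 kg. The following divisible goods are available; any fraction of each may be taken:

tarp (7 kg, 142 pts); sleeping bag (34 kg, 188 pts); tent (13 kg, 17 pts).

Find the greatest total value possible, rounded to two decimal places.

Take in order of value per unit:
- tarp (142/7 per unit): all 7 → value 142, running total 142.00
- sleeping bag (188/34 per unit): 12 of 34 → value 12×188/34 = 66.3529, running total 208.35
Total 208.35.

208.35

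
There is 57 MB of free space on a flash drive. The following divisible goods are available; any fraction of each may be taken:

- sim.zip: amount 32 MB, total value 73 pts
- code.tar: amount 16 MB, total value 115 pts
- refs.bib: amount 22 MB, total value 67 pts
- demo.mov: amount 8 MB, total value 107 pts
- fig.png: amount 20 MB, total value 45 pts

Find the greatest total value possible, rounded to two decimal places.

314.09

Take in order of value per unit:
- demo.mov (107/8 per unit): all 8 → value 107, running total 107.00
- code.tar (115/16 per unit): all 16 → value 115, running total 222.00
- refs.bib (67/22 per unit): all 22 → value 67, running total 289.00
- sim.zip (73/32 per unit): 11 of 32 → value 11×73/32 = 25.0938, running total 314.09
Total 314.09.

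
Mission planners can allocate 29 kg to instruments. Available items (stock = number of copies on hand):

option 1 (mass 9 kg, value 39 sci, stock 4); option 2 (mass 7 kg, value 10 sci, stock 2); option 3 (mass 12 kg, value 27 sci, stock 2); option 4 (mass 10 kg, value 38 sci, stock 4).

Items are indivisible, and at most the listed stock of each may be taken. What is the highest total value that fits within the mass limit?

Top feasible selections:
- 3×option 1: mass 27, value 117
- 2×option 1 + 1×option 4: mass 28, value 116
- 1×option 1 + 2×option 4: mass 29, value 115
Best: 117 sci.

117 sci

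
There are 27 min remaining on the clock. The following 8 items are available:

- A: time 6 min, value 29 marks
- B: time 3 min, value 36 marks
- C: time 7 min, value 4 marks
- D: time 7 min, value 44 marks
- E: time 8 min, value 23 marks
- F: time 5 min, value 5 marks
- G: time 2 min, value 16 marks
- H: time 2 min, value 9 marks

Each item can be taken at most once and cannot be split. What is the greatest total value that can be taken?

Check high-value combinations within 27 min:
- A+B+D+E+G: time 6+3+7+8+2=26, value 29+36+44+23+16=148
- A+B+D+E+H: time 6+3+7+8+2=26, value 29+36+44+23+9=141
- A+B+D+F+G+H: time 6+3+7+5+2+2=25, value 29+36+44+5+16+9=139
- A+B+C+D+G+H: time 6+3+7+7+2+2=27, value 29+36+4+44+16+9=138
- A+B+D+G+H: time 6+3+7+2+2=20, value 29+36+44+16+9=134
Best: 148 marks.

148 marks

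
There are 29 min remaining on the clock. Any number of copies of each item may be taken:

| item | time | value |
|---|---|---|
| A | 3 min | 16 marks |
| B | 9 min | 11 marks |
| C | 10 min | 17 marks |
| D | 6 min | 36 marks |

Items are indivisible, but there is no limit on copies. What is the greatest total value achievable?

160 marks

Best value-per-unit is D at 36/6; filling with it alone gives 4×36 = 144.
Optimal mix: 1×A + 4×D → time 27, value 160.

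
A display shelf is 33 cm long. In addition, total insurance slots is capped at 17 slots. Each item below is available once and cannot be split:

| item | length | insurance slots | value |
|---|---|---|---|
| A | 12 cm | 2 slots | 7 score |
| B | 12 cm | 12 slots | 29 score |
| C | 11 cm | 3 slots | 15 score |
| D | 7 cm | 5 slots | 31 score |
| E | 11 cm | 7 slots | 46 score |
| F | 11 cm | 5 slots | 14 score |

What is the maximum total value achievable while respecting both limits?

92 score

Feasible sets respecting both limits:
- C+D+E: length 29, insurance slots 15, value 92
- D+E+F: length 29, insurance slots 17, value 91
- A+D+E: length 30, insurance slots 14, value 84
- D+E: length 18, insurance slots 12, value 77
Best: 92 score.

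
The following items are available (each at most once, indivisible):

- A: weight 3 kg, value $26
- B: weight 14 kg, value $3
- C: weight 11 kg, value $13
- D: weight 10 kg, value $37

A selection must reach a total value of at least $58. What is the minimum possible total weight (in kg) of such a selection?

13

Subsets with value ≥ 58, sorted by total weight:
- A+D: weight 13, value 63
- A+C+D: weight 24, value 76
- A+B+D: weight 27, value 66
- A+B+C+D: weight 38, value 79
Minimum weight: 13 kg.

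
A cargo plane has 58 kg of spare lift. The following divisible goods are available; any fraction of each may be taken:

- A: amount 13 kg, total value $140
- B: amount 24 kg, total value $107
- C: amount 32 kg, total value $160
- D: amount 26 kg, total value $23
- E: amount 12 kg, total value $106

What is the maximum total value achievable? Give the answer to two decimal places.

Take in order of value per unit:
- A (140/13 per unit): all 13 → value 140, running total 140.00
- E (106/12 per unit): all 12 → value 106, running total 246.00
- C (160/32 per unit): all 32 → value 160, running total 406.00
- B (107/24 per unit): 1 of 24 → value 1×107/24 = 4.4583, running total 410.46
Total 410.46.

410.46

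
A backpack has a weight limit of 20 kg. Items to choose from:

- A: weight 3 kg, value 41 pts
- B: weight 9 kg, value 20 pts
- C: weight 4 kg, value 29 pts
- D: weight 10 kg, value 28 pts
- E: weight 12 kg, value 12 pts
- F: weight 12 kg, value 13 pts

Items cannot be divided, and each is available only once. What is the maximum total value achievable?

98 pts

This is a 0/1 knapsack; check combinations near the capacity.
- A+C+D: weight 3+4+10=17, value 41+29+28=98
- A+B+C: weight 3+9+4=16, value 41+20+29=90
- A+C+F: weight 3+4+12=19, value 41+29+13=83
- A+C+E: weight 3+4+12=19, value 41+29+12=82
Best: 98 pts.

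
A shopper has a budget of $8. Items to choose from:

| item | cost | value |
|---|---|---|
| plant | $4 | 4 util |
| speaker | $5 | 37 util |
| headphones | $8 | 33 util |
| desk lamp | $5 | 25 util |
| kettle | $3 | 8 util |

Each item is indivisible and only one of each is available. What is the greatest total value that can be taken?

Check high-value combinations within $8:
- speaker+kettle: cost 5+3=8, value 37+8=45
- speaker: cost 5, value 37
- headphones: cost 8, value 33
Best: 45 util.

45 util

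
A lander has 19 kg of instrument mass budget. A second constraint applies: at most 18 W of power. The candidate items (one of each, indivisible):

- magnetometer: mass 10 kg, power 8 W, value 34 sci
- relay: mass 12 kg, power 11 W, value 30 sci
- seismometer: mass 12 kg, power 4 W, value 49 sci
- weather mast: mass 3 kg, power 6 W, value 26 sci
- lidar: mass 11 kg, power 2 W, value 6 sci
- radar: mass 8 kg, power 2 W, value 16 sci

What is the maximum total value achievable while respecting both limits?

75 sci

Feasible sets respecting both limits:
- seismometer+weather mast: mass 15, power 10, value 75
- magnetometer+weather mast: mass 13, power 14, value 60
- relay+weather mast: mass 15, power 17, value 56
- magnetometer+radar: mass 18, power 10, value 50
Best: 75 sci.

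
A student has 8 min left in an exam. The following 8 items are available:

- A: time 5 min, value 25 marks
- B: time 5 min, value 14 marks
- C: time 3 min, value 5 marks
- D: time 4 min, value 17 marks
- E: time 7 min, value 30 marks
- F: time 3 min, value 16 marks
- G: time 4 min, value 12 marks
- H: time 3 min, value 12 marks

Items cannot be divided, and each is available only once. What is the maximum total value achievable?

41 marks

Check high-value combinations within 8 min:
- A+F: time 5+3=8, value 25+16=41
- A+H: time 5+3=8, value 25+12=37
- D+F: time 4+3=7, value 17+16=33
- E: time 7, value 30
- A+C: time 5+3=8, value 25+5=30
Best: 41 marks.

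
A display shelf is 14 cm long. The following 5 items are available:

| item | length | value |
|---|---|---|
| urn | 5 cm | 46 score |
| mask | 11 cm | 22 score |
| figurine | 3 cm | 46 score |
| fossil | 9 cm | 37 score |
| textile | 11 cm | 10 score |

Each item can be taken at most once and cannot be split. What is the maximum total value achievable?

92 score

Check high-value combinations within 14 cm:
- urn+figurine: length 5+3=8, value 46+46=92
- figurine+fossil: length 3+9=12, value 46+37=83
- urn+fossil: length 5+9=14, value 46+37=83
Best: 92 score.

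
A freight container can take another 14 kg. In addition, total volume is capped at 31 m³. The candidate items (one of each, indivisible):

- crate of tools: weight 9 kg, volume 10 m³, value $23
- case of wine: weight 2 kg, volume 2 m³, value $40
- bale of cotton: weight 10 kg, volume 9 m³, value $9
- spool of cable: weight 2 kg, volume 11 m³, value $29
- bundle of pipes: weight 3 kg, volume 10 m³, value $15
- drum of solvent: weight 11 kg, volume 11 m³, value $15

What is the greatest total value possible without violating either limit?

Feasible sets respecting both limits:
- crate of tools+case of wine+spool of cable: weight 13, volume 23, value 92
- case of wine+spool of cable+bundle of pipes: weight 7, volume 23, value 84
- case of wine+bale of cotton+spool of cable: weight 14, volume 22, value 78
- crate of tools+case of wine+bundle of pipes: weight 14, volume 22, value 78
Best: $92.

$92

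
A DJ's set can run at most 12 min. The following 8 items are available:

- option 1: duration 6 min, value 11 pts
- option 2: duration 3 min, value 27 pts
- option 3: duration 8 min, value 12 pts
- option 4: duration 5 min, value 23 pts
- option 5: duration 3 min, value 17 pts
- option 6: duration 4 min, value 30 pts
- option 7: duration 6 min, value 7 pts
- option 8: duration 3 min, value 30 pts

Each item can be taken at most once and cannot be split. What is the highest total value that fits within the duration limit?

Check high-value combinations within 12 min:
- option 2+option 6+option 8: duration 3+4+3=10, value 27+30+30=87
- option 4+option 6+option 8: duration 5+4+3=12, value 23+30+30=83
- option 2+option 4+option 8: duration 3+5+3=11, value 27+23+30=80
- option 2+option 4+option 6: duration 3+5+4=12, value 27+23+30=80
- option 5+option 6+option 8: duration 3+4+3=10, value 17+30+30=77
Best: 87 pts.

87 pts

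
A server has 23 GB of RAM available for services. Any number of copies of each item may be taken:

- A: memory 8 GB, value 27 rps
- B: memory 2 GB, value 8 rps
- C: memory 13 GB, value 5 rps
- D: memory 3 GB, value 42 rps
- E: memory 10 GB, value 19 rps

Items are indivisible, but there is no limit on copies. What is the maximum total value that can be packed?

302 rps

Best value-per-unit is D at 42/3; filling with it alone gives 7×42 = 294.
Optimal mix: 1×B + 7×D → memory 23, value 302.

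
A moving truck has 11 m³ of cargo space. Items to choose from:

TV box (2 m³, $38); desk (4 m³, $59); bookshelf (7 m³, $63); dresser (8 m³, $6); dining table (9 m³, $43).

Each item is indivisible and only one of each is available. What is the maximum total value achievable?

Check high-value combinations within 11 m³:
- desk+bookshelf: volume 4+7=11, value 59+63=122
- TV box+bookshelf: volume 2+7=9, value 38+63=101
- TV box+desk: volume 2+4=6, value 38+59=97
- TV box+dining table: volume 2+9=11, value 38+43=81
- bookshelf: volume 7, value 63
Best: $122.

$122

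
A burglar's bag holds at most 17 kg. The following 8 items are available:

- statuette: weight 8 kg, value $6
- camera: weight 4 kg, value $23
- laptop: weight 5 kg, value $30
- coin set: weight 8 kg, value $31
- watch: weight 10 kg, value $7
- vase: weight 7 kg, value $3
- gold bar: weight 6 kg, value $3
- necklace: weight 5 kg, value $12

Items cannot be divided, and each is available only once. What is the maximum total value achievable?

Check high-value combinations within 17 kg:
- camera+laptop+coin set: weight 4+5+8=17, value 23+30+31=84
- camera+coin set+necklace: weight 4+8+5=17, value 23+31+12=66
- camera+laptop+necklace: weight 4+5+5=14, value 23+30+12=65
Best: $84.

$84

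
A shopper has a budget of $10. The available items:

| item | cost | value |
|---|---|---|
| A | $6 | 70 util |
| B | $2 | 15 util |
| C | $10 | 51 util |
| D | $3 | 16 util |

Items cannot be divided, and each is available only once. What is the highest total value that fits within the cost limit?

Check high-value combinations within $10:
- A+D: cost 6+3=9, value 70+16=86
- A+B: cost 6+2=8, value 70+15=85
- A: cost 6, value 70
- C: cost 10, value 51
Best: 86 util.

86 util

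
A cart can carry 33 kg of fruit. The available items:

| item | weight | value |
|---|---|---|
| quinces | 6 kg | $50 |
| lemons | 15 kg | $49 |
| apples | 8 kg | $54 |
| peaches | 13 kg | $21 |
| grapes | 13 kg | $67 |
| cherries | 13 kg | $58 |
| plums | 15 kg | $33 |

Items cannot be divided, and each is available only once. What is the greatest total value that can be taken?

$175

Check high-value combinations within 33 kg:
- quinces+grapes+cherries: weight 6+13+13=32, value 50+67+58=175
- quinces+apples+grapes: weight 6+8+13=27, value 50+54+67=171
- quinces+apples+cherries: weight 6+8+13=27, value 50+54+58=162
- quinces+lemons+apples: weight 6+15+8=29, value 50+49+54=153
Best: $175.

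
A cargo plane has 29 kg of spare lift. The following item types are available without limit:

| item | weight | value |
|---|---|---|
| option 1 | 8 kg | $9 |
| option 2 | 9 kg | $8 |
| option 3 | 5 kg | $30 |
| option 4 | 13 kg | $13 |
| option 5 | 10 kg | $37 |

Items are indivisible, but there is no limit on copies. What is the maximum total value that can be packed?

Best value-per-unit is option 3 at 30/5, and filling with it alone uses weight 5×5=25. No mix of the others beats 5×30 = 150.

$150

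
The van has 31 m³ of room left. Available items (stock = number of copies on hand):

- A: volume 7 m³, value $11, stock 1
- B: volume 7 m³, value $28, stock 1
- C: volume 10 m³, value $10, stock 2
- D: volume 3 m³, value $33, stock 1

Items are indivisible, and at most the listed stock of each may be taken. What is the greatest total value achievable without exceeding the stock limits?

Best selections within volume 31 and stock limits:
- 1×A + 1×B + 1×C + 1×D: volume 27, value 82
- 1×B + 2×C + 1×D: volume 30, value 81
- 1×A + 1×B + 1×D: volume 17, value 72
- 1×B + 1×C + 1×D: volume 20, value 71
Best: $82.

$82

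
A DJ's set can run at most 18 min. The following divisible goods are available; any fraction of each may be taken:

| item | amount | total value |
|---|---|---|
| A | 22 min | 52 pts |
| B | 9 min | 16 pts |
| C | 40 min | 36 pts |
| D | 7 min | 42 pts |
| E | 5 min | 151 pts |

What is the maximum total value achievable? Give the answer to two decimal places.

207.18

Take in order of value per unit:
- E (151/5 per unit): all 5 → value 151, running total 151.00
- D (42/7 per unit): all 7 → value 42, running total 193.00
- A (52/22 per unit): 6 of 22 → value 6×52/22 = 14.1818, running total 207.18
Total 207.18.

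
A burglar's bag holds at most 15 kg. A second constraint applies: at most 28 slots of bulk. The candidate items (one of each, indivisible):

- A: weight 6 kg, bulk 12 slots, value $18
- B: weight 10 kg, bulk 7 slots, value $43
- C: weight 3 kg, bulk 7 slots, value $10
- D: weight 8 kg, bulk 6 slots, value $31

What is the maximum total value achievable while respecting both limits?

$53

Feasible sets respecting both limits:
- B+C: weight 13, bulk 14, value 53
- A+D: weight 14, bulk 18, value 49
- B: weight 10, bulk 7, value 43
- C+D: weight 11, bulk 13, value 41
Best: $53.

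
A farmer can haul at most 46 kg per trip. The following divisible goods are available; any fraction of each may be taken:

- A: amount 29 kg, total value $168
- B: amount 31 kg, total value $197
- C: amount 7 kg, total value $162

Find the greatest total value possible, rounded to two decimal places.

Take in order of value per unit:
- C (162/7 per unit): all 7 → value 162, running total 162.00
- B (197/31 per unit): all 31 → value 197, running total 359.00
- A (168/29 per unit): 8 of 29 → value 8×168/29 = 46.3448, running total 405.34
Total 405.34.

405.34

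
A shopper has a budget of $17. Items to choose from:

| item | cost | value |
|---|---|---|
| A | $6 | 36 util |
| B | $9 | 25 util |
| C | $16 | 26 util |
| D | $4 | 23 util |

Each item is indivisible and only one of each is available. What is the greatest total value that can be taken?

61 util

This is a 0/1 knapsack; check combinations near the capacity.
- A+B: cost 6+9=15, value 36+25=61
- A+D: cost 6+4=10, value 36+23=59
- B+D: cost 9+4=13, value 25+23=48
- A: cost 6, value 36
Best: 61 util.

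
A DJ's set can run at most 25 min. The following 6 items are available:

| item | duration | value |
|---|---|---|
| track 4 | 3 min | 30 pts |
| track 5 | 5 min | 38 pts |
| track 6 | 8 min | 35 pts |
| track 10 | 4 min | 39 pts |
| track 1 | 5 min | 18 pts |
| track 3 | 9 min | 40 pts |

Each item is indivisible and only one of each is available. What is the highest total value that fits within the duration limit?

160 pts

Check high-value combinations within 25 min:
- track 4+track 5+track 6+track 10+track 1: duration 3+5+8+4+5=25, value 30+38+35+39+18=160
- track 4+track 5+track 10+track 3: duration 3+5+4+9=21, value 30+38+39+40=147
- track 4+track 6+track 10+track 3: duration 3+8+4+9=24, value 30+35+39+40=144
Best: 160 pts.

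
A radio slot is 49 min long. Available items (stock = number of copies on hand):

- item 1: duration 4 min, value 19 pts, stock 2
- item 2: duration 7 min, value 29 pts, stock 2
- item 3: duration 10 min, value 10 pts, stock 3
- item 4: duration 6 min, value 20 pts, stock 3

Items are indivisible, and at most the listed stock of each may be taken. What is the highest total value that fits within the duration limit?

Best selections within duration 49 and stock limits:
- 2×item 1 + 2×item 2 + 3×item 4: duration 40, value 156
- 1×item 1 + 2×item 2 + 1×item 3 + 3×item 4: duration 46, value 147
- 2×item 1 + 2×item 2 + 1×item 3 + 2×item 4: duration 44, value 146
Best: 156 pts.

156 pts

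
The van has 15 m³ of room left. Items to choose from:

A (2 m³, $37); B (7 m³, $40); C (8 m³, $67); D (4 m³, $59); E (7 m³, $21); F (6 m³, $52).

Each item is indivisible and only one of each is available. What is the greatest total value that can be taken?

This is a 0/1 knapsack; check combinations near the capacity.
- A+C+D: volume 2+8+4=14, value 37+67+59=163
- A+D+F: volume 2+4+6=12, value 37+59+52=148
- A+B+D: volume 2+7+4=13, value 37+40+59=136
- A+B+F: volume 2+7+6=15, value 37+40+52=129
- C+D: volume 8+4=12, value 67+59=126
Best: $163.

$163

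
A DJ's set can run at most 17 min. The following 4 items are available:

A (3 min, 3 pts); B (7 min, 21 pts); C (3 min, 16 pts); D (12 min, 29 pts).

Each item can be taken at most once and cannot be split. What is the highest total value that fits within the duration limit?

45 pts

This is a 0/1 knapsack; check combinations near the capacity.
- C+D: duration 3+12=15, value 16+29=45
- A+B+C: duration 3+7+3=13, value 3+21+16=40
- B+C: duration 7+3=10, value 21+16=37
- A+D: duration 3+12=15, value 3+29=32
Best: 45 pts.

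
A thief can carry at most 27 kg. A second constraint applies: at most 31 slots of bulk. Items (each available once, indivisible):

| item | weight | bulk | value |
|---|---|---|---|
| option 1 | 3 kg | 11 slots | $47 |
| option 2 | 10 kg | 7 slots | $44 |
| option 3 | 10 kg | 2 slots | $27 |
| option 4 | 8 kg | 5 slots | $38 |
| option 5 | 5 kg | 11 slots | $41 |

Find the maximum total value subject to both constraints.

$153

Feasible sets respecting both limits:
- option 1+option 3+option 4+option 5: weight 26, bulk 29, value 153
- option 1+option 2+option 5: weight 18, bulk 29, value 132
- option 1+option 2+option 4: weight 21, bulk 23, value 129
Best: $153.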